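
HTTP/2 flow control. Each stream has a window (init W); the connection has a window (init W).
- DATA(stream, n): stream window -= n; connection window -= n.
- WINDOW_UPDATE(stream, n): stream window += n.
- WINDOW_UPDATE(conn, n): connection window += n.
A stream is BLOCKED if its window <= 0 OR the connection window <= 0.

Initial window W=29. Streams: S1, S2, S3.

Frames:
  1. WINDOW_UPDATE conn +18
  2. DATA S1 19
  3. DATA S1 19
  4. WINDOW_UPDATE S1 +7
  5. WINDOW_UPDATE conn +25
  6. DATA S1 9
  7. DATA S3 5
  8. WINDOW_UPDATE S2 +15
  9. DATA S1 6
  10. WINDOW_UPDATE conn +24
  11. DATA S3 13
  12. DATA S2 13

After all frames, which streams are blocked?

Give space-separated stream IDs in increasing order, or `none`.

Op 1: conn=47 S1=29 S2=29 S3=29 blocked=[]
Op 2: conn=28 S1=10 S2=29 S3=29 blocked=[]
Op 3: conn=9 S1=-9 S2=29 S3=29 blocked=[1]
Op 4: conn=9 S1=-2 S2=29 S3=29 blocked=[1]
Op 5: conn=34 S1=-2 S2=29 S3=29 blocked=[1]
Op 6: conn=25 S1=-11 S2=29 S3=29 blocked=[1]
Op 7: conn=20 S1=-11 S2=29 S3=24 blocked=[1]
Op 8: conn=20 S1=-11 S2=44 S3=24 blocked=[1]
Op 9: conn=14 S1=-17 S2=44 S3=24 blocked=[1]
Op 10: conn=38 S1=-17 S2=44 S3=24 blocked=[1]
Op 11: conn=25 S1=-17 S2=44 S3=11 blocked=[1]
Op 12: conn=12 S1=-17 S2=31 S3=11 blocked=[1]

Answer: S1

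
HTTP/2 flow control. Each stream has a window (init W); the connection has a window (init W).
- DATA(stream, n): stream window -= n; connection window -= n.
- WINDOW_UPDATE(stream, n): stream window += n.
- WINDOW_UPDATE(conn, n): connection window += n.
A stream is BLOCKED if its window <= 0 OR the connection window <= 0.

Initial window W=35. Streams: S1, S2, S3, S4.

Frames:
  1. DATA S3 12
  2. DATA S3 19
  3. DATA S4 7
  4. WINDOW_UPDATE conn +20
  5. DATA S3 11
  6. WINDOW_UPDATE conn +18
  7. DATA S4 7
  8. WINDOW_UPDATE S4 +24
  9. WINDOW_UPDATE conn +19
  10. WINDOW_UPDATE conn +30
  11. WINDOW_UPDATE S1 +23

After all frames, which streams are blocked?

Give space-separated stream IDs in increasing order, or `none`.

Answer: S3

Derivation:
Op 1: conn=23 S1=35 S2=35 S3=23 S4=35 blocked=[]
Op 2: conn=4 S1=35 S2=35 S3=4 S4=35 blocked=[]
Op 3: conn=-3 S1=35 S2=35 S3=4 S4=28 blocked=[1, 2, 3, 4]
Op 4: conn=17 S1=35 S2=35 S3=4 S4=28 blocked=[]
Op 5: conn=6 S1=35 S2=35 S3=-7 S4=28 blocked=[3]
Op 6: conn=24 S1=35 S2=35 S3=-7 S4=28 blocked=[3]
Op 7: conn=17 S1=35 S2=35 S3=-7 S4=21 blocked=[3]
Op 8: conn=17 S1=35 S2=35 S3=-7 S4=45 blocked=[3]
Op 9: conn=36 S1=35 S2=35 S3=-7 S4=45 blocked=[3]
Op 10: conn=66 S1=35 S2=35 S3=-7 S4=45 blocked=[3]
Op 11: conn=66 S1=58 S2=35 S3=-7 S4=45 blocked=[3]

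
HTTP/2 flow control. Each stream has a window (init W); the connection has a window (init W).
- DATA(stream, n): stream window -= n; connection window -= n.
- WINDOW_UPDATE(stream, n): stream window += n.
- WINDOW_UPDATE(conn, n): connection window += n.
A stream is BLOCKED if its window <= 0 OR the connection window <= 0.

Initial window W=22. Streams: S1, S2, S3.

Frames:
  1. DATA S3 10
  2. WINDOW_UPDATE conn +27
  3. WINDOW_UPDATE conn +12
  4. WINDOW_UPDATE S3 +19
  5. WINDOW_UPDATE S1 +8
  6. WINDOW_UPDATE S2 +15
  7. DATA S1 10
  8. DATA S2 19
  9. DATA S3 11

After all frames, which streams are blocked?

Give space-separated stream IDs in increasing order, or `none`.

Answer: none

Derivation:
Op 1: conn=12 S1=22 S2=22 S3=12 blocked=[]
Op 2: conn=39 S1=22 S2=22 S3=12 blocked=[]
Op 3: conn=51 S1=22 S2=22 S3=12 blocked=[]
Op 4: conn=51 S1=22 S2=22 S3=31 blocked=[]
Op 5: conn=51 S1=30 S2=22 S3=31 blocked=[]
Op 6: conn=51 S1=30 S2=37 S3=31 blocked=[]
Op 7: conn=41 S1=20 S2=37 S3=31 blocked=[]
Op 8: conn=22 S1=20 S2=18 S3=31 blocked=[]
Op 9: conn=11 S1=20 S2=18 S3=20 blocked=[]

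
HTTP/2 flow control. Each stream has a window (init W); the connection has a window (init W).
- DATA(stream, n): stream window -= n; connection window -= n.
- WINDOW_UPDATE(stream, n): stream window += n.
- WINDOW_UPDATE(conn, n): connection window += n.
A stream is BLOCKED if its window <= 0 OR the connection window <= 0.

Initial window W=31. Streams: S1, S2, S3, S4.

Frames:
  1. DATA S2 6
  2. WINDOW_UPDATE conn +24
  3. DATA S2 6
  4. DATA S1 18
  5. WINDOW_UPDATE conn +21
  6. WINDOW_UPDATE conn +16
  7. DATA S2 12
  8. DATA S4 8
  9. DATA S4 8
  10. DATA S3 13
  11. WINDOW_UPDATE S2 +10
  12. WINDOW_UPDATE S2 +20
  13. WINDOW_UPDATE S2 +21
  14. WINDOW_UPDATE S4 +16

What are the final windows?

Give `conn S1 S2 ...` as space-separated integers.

Answer: 21 13 58 18 31

Derivation:
Op 1: conn=25 S1=31 S2=25 S3=31 S4=31 blocked=[]
Op 2: conn=49 S1=31 S2=25 S3=31 S4=31 blocked=[]
Op 3: conn=43 S1=31 S2=19 S3=31 S4=31 blocked=[]
Op 4: conn=25 S1=13 S2=19 S3=31 S4=31 blocked=[]
Op 5: conn=46 S1=13 S2=19 S3=31 S4=31 blocked=[]
Op 6: conn=62 S1=13 S2=19 S3=31 S4=31 blocked=[]
Op 7: conn=50 S1=13 S2=7 S3=31 S4=31 blocked=[]
Op 8: conn=42 S1=13 S2=7 S3=31 S4=23 blocked=[]
Op 9: conn=34 S1=13 S2=7 S3=31 S4=15 blocked=[]
Op 10: conn=21 S1=13 S2=7 S3=18 S4=15 blocked=[]
Op 11: conn=21 S1=13 S2=17 S3=18 S4=15 blocked=[]
Op 12: conn=21 S1=13 S2=37 S3=18 S4=15 blocked=[]
Op 13: conn=21 S1=13 S2=58 S3=18 S4=15 blocked=[]
Op 14: conn=21 S1=13 S2=58 S3=18 S4=31 blocked=[]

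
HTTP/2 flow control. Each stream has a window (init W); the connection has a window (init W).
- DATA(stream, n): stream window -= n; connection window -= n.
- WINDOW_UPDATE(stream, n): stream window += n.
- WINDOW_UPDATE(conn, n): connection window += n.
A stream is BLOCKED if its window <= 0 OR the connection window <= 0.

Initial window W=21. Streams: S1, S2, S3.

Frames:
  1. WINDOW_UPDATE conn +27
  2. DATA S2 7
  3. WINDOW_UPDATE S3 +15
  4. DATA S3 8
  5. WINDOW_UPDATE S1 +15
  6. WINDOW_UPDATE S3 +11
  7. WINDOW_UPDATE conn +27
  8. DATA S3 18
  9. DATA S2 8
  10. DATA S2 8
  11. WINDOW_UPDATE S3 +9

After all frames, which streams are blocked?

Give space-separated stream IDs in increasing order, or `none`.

Op 1: conn=48 S1=21 S2=21 S3=21 blocked=[]
Op 2: conn=41 S1=21 S2=14 S3=21 blocked=[]
Op 3: conn=41 S1=21 S2=14 S3=36 blocked=[]
Op 4: conn=33 S1=21 S2=14 S3=28 blocked=[]
Op 5: conn=33 S1=36 S2=14 S3=28 blocked=[]
Op 6: conn=33 S1=36 S2=14 S3=39 blocked=[]
Op 7: conn=60 S1=36 S2=14 S3=39 blocked=[]
Op 8: conn=42 S1=36 S2=14 S3=21 blocked=[]
Op 9: conn=34 S1=36 S2=6 S3=21 blocked=[]
Op 10: conn=26 S1=36 S2=-2 S3=21 blocked=[2]
Op 11: conn=26 S1=36 S2=-2 S3=30 blocked=[2]

Answer: S2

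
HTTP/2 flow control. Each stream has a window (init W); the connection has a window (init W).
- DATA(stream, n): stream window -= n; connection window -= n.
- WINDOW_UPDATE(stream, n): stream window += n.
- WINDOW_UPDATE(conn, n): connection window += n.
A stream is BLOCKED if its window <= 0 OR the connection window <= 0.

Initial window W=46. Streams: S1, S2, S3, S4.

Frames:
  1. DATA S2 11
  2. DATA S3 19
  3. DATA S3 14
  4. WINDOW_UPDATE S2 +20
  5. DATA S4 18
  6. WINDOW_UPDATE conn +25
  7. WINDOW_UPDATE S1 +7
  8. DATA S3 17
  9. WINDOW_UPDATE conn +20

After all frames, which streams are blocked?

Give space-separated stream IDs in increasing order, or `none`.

Answer: S3

Derivation:
Op 1: conn=35 S1=46 S2=35 S3=46 S4=46 blocked=[]
Op 2: conn=16 S1=46 S2=35 S3=27 S4=46 blocked=[]
Op 3: conn=2 S1=46 S2=35 S3=13 S4=46 blocked=[]
Op 4: conn=2 S1=46 S2=55 S3=13 S4=46 blocked=[]
Op 5: conn=-16 S1=46 S2=55 S3=13 S4=28 blocked=[1, 2, 3, 4]
Op 6: conn=9 S1=46 S2=55 S3=13 S4=28 blocked=[]
Op 7: conn=9 S1=53 S2=55 S3=13 S4=28 blocked=[]
Op 8: conn=-8 S1=53 S2=55 S3=-4 S4=28 blocked=[1, 2, 3, 4]
Op 9: conn=12 S1=53 S2=55 S3=-4 S4=28 blocked=[3]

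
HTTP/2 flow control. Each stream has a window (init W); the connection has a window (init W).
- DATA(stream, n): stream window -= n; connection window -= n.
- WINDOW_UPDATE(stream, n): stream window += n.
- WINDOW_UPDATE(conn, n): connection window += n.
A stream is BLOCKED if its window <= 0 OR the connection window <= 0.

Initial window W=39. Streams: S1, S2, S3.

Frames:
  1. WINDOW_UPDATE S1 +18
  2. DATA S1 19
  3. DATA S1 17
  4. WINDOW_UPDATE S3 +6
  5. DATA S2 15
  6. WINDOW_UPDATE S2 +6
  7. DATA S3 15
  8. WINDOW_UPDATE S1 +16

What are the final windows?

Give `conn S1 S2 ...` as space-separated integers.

Op 1: conn=39 S1=57 S2=39 S3=39 blocked=[]
Op 2: conn=20 S1=38 S2=39 S3=39 blocked=[]
Op 3: conn=3 S1=21 S2=39 S3=39 blocked=[]
Op 4: conn=3 S1=21 S2=39 S3=45 blocked=[]
Op 5: conn=-12 S1=21 S2=24 S3=45 blocked=[1, 2, 3]
Op 6: conn=-12 S1=21 S2=30 S3=45 blocked=[1, 2, 3]
Op 7: conn=-27 S1=21 S2=30 S3=30 blocked=[1, 2, 3]
Op 8: conn=-27 S1=37 S2=30 S3=30 blocked=[1, 2, 3]

Answer: -27 37 30 30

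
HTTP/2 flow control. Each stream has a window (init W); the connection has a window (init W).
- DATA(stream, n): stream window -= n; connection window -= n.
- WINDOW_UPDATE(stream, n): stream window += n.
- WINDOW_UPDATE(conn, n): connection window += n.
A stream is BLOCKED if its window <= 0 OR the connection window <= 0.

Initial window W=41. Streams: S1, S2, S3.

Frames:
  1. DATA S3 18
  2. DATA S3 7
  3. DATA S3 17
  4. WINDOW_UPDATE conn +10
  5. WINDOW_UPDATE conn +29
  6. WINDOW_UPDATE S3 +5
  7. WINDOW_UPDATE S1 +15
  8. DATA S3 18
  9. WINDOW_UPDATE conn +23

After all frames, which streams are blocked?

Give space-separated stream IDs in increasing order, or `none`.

Op 1: conn=23 S1=41 S2=41 S3=23 blocked=[]
Op 2: conn=16 S1=41 S2=41 S3=16 blocked=[]
Op 3: conn=-1 S1=41 S2=41 S3=-1 blocked=[1, 2, 3]
Op 4: conn=9 S1=41 S2=41 S3=-1 blocked=[3]
Op 5: conn=38 S1=41 S2=41 S3=-1 blocked=[3]
Op 6: conn=38 S1=41 S2=41 S3=4 blocked=[]
Op 7: conn=38 S1=56 S2=41 S3=4 blocked=[]
Op 8: conn=20 S1=56 S2=41 S3=-14 blocked=[3]
Op 9: conn=43 S1=56 S2=41 S3=-14 blocked=[3]

Answer: S3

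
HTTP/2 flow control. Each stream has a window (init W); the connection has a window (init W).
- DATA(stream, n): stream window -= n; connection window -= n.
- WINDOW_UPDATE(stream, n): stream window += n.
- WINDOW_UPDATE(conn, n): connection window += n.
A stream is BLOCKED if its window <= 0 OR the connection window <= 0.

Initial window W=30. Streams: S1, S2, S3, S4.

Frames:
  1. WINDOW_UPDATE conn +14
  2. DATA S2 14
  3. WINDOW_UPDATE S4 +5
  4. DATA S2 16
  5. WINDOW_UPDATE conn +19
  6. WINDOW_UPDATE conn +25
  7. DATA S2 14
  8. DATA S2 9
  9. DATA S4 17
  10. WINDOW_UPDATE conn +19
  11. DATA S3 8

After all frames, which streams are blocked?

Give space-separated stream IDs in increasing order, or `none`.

Answer: S2

Derivation:
Op 1: conn=44 S1=30 S2=30 S3=30 S4=30 blocked=[]
Op 2: conn=30 S1=30 S2=16 S3=30 S4=30 blocked=[]
Op 3: conn=30 S1=30 S2=16 S3=30 S4=35 blocked=[]
Op 4: conn=14 S1=30 S2=0 S3=30 S4=35 blocked=[2]
Op 5: conn=33 S1=30 S2=0 S3=30 S4=35 blocked=[2]
Op 6: conn=58 S1=30 S2=0 S3=30 S4=35 blocked=[2]
Op 7: conn=44 S1=30 S2=-14 S3=30 S4=35 blocked=[2]
Op 8: conn=35 S1=30 S2=-23 S3=30 S4=35 blocked=[2]
Op 9: conn=18 S1=30 S2=-23 S3=30 S4=18 blocked=[2]
Op 10: conn=37 S1=30 S2=-23 S3=30 S4=18 blocked=[2]
Op 11: conn=29 S1=30 S2=-23 S3=22 S4=18 blocked=[2]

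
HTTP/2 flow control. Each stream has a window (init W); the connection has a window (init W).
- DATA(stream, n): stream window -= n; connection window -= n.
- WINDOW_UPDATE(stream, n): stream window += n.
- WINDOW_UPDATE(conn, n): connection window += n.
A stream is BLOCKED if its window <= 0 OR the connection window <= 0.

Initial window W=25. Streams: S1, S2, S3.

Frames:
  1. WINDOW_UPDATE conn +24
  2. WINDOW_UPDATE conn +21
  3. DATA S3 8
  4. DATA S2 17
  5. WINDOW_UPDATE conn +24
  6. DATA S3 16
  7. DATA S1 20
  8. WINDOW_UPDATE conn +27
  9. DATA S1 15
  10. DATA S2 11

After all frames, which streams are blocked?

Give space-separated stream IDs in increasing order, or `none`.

Answer: S1 S2

Derivation:
Op 1: conn=49 S1=25 S2=25 S3=25 blocked=[]
Op 2: conn=70 S1=25 S2=25 S3=25 blocked=[]
Op 3: conn=62 S1=25 S2=25 S3=17 blocked=[]
Op 4: conn=45 S1=25 S2=8 S3=17 blocked=[]
Op 5: conn=69 S1=25 S2=8 S3=17 blocked=[]
Op 6: conn=53 S1=25 S2=8 S3=1 blocked=[]
Op 7: conn=33 S1=5 S2=8 S3=1 blocked=[]
Op 8: conn=60 S1=5 S2=8 S3=1 blocked=[]
Op 9: conn=45 S1=-10 S2=8 S3=1 blocked=[1]
Op 10: conn=34 S1=-10 S2=-3 S3=1 blocked=[1, 2]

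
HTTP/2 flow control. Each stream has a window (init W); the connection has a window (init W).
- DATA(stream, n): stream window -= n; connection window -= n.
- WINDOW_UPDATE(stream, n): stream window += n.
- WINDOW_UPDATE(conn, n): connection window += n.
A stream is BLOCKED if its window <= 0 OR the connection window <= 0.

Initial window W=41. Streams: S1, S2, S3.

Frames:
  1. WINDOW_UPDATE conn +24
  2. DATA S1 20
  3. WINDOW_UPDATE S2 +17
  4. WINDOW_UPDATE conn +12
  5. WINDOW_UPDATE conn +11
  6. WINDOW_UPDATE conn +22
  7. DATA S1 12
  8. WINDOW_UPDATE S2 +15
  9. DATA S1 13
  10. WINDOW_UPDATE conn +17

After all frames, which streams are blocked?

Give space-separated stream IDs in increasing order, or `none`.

Answer: S1

Derivation:
Op 1: conn=65 S1=41 S2=41 S3=41 blocked=[]
Op 2: conn=45 S1=21 S2=41 S3=41 blocked=[]
Op 3: conn=45 S1=21 S2=58 S3=41 blocked=[]
Op 4: conn=57 S1=21 S2=58 S3=41 blocked=[]
Op 5: conn=68 S1=21 S2=58 S3=41 blocked=[]
Op 6: conn=90 S1=21 S2=58 S3=41 blocked=[]
Op 7: conn=78 S1=9 S2=58 S3=41 blocked=[]
Op 8: conn=78 S1=9 S2=73 S3=41 blocked=[]
Op 9: conn=65 S1=-4 S2=73 S3=41 blocked=[1]
Op 10: conn=82 S1=-4 S2=73 S3=41 blocked=[1]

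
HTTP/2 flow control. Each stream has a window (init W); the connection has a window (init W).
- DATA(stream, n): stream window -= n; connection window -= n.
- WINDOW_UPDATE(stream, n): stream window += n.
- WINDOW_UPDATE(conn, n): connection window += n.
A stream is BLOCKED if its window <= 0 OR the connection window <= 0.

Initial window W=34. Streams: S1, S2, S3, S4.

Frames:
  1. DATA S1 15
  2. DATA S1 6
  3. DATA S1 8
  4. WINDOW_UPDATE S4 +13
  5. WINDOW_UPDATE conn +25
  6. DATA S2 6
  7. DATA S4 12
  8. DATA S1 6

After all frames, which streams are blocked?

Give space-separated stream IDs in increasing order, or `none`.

Answer: S1

Derivation:
Op 1: conn=19 S1=19 S2=34 S3=34 S4=34 blocked=[]
Op 2: conn=13 S1=13 S2=34 S3=34 S4=34 blocked=[]
Op 3: conn=5 S1=5 S2=34 S3=34 S4=34 blocked=[]
Op 4: conn=5 S1=5 S2=34 S3=34 S4=47 blocked=[]
Op 5: conn=30 S1=5 S2=34 S3=34 S4=47 blocked=[]
Op 6: conn=24 S1=5 S2=28 S3=34 S4=47 blocked=[]
Op 7: conn=12 S1=5 S2=28 S3=34 S4=35 blocked=[]
Op 8: conn=6 S1=-1 S2=28 S3=34 S4=35 blocked=[1]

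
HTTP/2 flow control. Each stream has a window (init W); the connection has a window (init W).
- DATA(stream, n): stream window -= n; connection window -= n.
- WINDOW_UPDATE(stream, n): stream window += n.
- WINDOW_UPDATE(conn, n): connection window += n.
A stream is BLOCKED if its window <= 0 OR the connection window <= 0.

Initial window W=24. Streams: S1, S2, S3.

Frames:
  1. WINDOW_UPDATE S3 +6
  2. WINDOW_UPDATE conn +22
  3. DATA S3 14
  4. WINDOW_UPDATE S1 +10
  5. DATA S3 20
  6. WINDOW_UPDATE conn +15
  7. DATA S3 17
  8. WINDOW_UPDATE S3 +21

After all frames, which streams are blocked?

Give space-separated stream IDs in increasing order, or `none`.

Answer: S3

Derivation:
Op 1: conn=24 S1=24 S2=24 S3=30 blocked=[]
Op 2: conn=46 S1=24 S2=24 S3=30 blocked=[]
Op 3: conn=32 S1=24 S2=24 S3=16 blocked=[]
Op 4: conn=32 S1=34 S2=24 S3=16 blocked=[]
Op 5: conn=12 S1=34 S2=24 S3=-4 blocked=[3]
Op 6: conn=27 S1=34 S2=24 S3=-4 blocked=[3]
Op 7: conn=10 S1=34 S2=24 S3=-21 blocked=[3]
Op 8: conn=10 S1=34 S2=24 S3=0 blocked=[3]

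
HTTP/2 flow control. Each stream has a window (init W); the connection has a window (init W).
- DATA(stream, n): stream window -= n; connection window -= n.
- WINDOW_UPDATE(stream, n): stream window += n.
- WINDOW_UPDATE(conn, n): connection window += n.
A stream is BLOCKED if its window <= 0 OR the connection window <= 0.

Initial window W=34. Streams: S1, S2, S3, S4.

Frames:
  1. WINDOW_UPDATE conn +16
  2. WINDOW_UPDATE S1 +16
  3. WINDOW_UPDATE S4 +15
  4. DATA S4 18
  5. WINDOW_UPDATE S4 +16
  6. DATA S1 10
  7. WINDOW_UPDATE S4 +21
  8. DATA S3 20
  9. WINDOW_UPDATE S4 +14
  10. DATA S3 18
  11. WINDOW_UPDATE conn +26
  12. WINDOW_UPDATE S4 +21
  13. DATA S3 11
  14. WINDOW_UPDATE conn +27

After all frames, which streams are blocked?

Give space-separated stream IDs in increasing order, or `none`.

Op 1: conn=50 S1=34 S2=34 S3=34 S4=34 blocked=[]
Op 2: conn=50 S1=50 S2=34 S3=34 S4=34 blocked=[]
Op 3: conn=50 S1=50 S2=34 S3=34 S4=49 blocked=[]
Op 4: conn=32 S1=50 S2=34 S3=34 S4=31 blocked=[]
Op 5: conn=32 S1=50 S2=34 S3=34 S4=47 blocked=[]
Op 6: conn=22 S1=40 S2=34 S3=34 S4=47 blocked=[]
Op 7: conn=22 S1=40 S2=34 S3=34 S4=68 blocked=[]
Op 8: conn=2 S1=40 S2=34 S3=14 S4=68 blocked=[]
Op 9: conn=2 S1=40 S2=34 S3=14 S4=82 blocked=[]
Op 10: conn=-16 S1=40 S2=34 S3=-4 S4=82 blocked=[1, 2, 3, 4]
Op 11: conn=10 S1=40 S2=34 S3=-4 S4=82 blocked=[3]
Op 12: conn=10 S1=40 S2=34 S3=-4 S4=103 blocked=[3]
Op 13: conn=-1 S1=40 S2=34 S3=-15 S4=103 blocked=[1, 2, 3, 4]
Op 14: conn=26 S1=40 S2=34 S3=-15 S4=103 blocked=[3]

Answer: S3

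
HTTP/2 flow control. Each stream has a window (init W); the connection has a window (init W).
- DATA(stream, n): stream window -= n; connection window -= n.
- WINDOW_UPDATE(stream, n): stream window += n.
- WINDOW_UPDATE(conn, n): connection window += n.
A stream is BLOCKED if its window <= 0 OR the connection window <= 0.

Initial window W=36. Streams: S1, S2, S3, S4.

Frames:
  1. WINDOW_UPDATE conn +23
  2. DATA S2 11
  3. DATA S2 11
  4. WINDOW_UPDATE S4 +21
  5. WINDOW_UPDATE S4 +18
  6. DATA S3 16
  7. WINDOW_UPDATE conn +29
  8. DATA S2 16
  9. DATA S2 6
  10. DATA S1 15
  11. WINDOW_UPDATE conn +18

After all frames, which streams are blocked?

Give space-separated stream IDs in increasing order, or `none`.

Op 1: conn=59 S1=36 S2=36 S3=36 S4=36 blocked=[]
Op 2: conn=48 S1=36 S2=25 S3=36 S4=36 blocked=[]
Op 3: conn=37 S1=36 S2=14 S3=36 S4=36 blocked=[]
Op 4: conn=37 S1=36 S2=14 S3=36 S4=57 blocked=[]
Op 5: conn=37 S1=36 S2=14 S3=36 S4=75 blocked=[]
Op 6: conn=21 S1=36 S2=14 S3=20 S4=75 blocked=[]
Op 7: conn=50 S1=36 S2=14 S3=20 S4=75 blocked=[]
Op 8: conn=34 S1=36 S2=-2 S3=20 S4=75 blocked=[2]
Op 9: conn=28 S1=36 S2=-8 S3=20 S4=75 blocked=[2]
Op 10: conn=13 S1=21 S2=-8 S3=20 S4=75 blocked=[2]
Op 11: conn=31 S1=21 S2=-8 S3=20 S4=75 blocked=[2]

Answer: S2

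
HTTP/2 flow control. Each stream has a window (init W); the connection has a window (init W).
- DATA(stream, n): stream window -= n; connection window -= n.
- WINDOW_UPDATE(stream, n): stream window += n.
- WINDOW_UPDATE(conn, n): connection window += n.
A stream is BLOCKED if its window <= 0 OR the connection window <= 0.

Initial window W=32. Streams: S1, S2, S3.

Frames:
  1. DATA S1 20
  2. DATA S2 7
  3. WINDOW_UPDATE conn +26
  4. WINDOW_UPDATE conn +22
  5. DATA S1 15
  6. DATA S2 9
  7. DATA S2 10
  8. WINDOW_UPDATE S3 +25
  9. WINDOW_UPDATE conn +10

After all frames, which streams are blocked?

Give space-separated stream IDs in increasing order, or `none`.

Op 1: conn=12 S1=12 S2=32 S3=32 blocked=[]
Op 2: conn=5 S1=12 S2=25 S3=32 blocked=[]
Op 3: conn=31 S1=12 S2=25 S3=32 blocked=[]
Op 4: conn=53 S1=12 S2=25 S3=32 blocked=[]
Op 5: conn=38 S1=-3 S2=25 S3=32 blocked=[1]
Op 6: conn=29 S1=-3 S2=16 S3=32 blocked=[1]
Op 7: conn=19 S1=-3 S2=6 S3=32 blocked=[1]
Op 8: conn=19 S1=-3 S2=6 S3=57 blocked=[1]
Op 9: conn=29 S1=-3 S2=6 S3=57 blocked=[1]

Answer: S1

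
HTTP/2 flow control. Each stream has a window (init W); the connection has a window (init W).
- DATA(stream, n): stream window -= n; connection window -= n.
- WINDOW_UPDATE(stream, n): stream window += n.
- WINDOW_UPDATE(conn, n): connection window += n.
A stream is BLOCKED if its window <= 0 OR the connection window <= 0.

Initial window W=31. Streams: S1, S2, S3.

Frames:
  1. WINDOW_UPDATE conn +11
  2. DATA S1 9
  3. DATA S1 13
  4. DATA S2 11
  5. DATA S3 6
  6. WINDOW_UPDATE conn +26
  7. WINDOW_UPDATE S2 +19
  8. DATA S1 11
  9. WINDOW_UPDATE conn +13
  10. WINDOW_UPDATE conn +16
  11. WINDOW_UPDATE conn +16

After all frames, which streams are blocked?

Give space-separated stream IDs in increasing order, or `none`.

Op 1: conn=42 S1=31 S2=31 S3=31 blocked=[]
Op 2: conn=33 S1=22 S2=31 S3=31 blocked=[]
Op 3: conn=20 S1=9 S2=31 S3=31 blocked=[]
Op 4: conn=9 S1=9 S2=20 S3=31 blocked=[]
Op 5: conn=3 S1=9 S2=20 S3=25 blocked=[]
Op 6: conn=29 S1=9 S2=20 S3=25 blocked=[]
Op 7: conn=29 S1=9 S2=39 S3=25 blocked=[]
Op 8: conn=18 S1=-2 S2=39 S3=25 blocked=[1]
Op 9: conn=31 S1=-2 S2=39 S3=25 blocked=[1]
Op 10: conn=47 S1=-2 S2=39 S3=25 blocked=[1]
Op 11: conn=63 S1=-2 S2=39 S3=25 blocked=[1]

Answer: S1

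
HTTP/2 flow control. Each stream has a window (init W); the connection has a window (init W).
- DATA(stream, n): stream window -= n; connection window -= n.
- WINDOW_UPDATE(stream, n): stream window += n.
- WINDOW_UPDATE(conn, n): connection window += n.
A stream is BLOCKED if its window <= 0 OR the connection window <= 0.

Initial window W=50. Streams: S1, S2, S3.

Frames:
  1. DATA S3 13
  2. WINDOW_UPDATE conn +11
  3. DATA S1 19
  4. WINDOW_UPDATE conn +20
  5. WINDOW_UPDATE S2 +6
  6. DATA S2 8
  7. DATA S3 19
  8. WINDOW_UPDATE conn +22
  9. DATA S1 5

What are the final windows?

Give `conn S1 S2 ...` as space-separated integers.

Op 1: conn=37 S1=50 S2=50 S3=37 blocked=[]
Op 2: conn=48 S1=50 S2=50 S3=37 blocked=[]
Op 3: conn=29 S1=31 S2=50 S3=37 blocked=[]
Op 4: conn=49 S1=31 S2=50 S3=37 blocked=[]
Op 5: conn=49 S1=31 S2=56 S3=37 blocked=[]
Op 6: conn=41 S1=31 S2=48 S3=37 blocked=[]
Op 7: conn=22 S1=31 S2=48 S3=18 blocked=[]
Op 8: conn=44 S1=31 S2=48 S3=18 blocked=[]
Op 9: conn=39 S1=26 S2=48 S3=18 blocked=[]

Answer: 39 26 48 18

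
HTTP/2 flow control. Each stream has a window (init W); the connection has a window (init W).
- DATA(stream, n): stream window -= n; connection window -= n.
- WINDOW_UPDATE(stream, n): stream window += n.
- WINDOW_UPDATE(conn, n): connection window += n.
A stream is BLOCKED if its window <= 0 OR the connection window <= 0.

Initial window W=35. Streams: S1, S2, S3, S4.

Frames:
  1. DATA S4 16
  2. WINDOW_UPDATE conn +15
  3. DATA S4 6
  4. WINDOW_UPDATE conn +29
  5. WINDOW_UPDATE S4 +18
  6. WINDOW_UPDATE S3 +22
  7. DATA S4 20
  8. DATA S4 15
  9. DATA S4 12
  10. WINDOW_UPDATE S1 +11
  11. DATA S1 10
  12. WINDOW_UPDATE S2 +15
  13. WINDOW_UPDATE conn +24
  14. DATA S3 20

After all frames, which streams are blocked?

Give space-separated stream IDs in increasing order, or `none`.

Answer: S4

Derivation:
Op 1: conn=19 S1=35 S2=35 S3=35 S4=19 blocked=[]
Op 2: conn=34 S1=35 S2=35 S3=35 S4=19 blocked=[]
Op 3: conn=28 S1=35 S2=35 S3=35 S4=13 blocked=[]
Op 4: conn=57 S1=35 S2=35 S3=35 S4=13 blocked=[]
Op 5: conn=57 S1=35 S2=35 S3=35 S4=31 blocked=[]
Op 6: conn=57 S1=35 S2=35 S3=57 S4=31 blocked=[]
Op 7: conn=37 S1=35 S2=35 S3=57 S4=11 blocked=[]
Op 8: conn=22 S1=35 S2=35 S3=57 S4=-4 blocked=[4]
Op 9: conn=10 S1=35 S2=35 S3=57 S4=-16 blocked=[4]
Op 10: conn=10 S1=46 S2=35 S3=57 S4=-16 blocked=[4]
Op 11: conn=0 S1=36 S2=35 S3=57 S4=-16 blocked=[1, 2, 3, 4]
Op 12: conn=0 S1=36 S2=50 S3=57 S4=-16 blocked=[1, 2, 3, 4]
Op 13: conn=24 S1=36 S2=50 S3=57 S4=-16 blocked=[4]
Op 14: conn=4 S1=36 S2=50 S3=37 S4=-16 blocked=[4]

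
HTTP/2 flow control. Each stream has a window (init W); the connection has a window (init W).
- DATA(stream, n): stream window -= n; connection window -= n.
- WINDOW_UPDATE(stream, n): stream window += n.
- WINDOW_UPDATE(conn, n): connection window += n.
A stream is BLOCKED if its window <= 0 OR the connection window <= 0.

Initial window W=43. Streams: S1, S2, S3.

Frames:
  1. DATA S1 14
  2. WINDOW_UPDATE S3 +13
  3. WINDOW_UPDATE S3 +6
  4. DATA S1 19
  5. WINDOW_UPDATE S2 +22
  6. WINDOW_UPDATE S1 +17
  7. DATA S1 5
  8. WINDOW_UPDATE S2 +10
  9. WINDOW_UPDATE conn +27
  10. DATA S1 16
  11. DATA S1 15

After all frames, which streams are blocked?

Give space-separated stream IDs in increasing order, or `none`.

Op 1: conn=29 S1=29 S2=43 S3=43 blocked=[]
Op 2: conn=29 S1=29 S2=43 S3=56 blocked=[]
Op 3: conn=29 S1=29 S2=43 S3=62 blocked=[]
Op 4: conn=10 S1=10 S2=43 S3=62 blocked=[]
Op 5: conn=10 S1=10 S2=65 S3=62 blocked=[]
Op 6: conn=10 S1=27 S2=65 S3=62 blocked=[]
Op 7: conn=5 S1=22 S2=65 S3=62 blocked=[]
Op 8: conn=5 S1=22 S2=75 S3=62 blocked=[]
Op 9: conn=32 S1=22 S2=75 S3=62 blocked=[]
Op 10: conn=16 S1=6 S2=75 S3=62 blocked=[]
Op 11: conn=1 S1=-9 S2=75 S3=62 blocked=[1]

Answer: S1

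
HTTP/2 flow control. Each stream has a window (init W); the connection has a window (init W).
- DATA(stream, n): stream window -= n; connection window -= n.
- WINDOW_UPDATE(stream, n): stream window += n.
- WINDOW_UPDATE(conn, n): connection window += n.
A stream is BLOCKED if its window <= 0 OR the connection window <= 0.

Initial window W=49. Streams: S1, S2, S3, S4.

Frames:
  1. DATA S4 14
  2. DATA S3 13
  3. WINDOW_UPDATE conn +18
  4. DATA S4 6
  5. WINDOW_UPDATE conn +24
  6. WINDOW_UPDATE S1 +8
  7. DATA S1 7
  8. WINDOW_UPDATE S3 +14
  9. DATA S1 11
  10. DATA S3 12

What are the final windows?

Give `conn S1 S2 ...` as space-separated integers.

Answer: 28 39 49 38 29

Derivation:
Op 1: conn=35 S1=49 S2=49 S3=49 S4=35 blocked=[]
Op 2: conn=22 S1=49 S2=49 S3=36 S4=35 blocked=[]
Op 3: conn=40 S1=49 S2=49 S3=36 S4=35 blocked=[]
Op 4: conn=34 S1=49 S2=49 S3=36 S4=29 blocked=[]
Op 5: conn=58 S1=49 S2=49 S3=36 S4=29 blocked=[]
Op 6: conn=58 S1=57 S2=49 S3=36 S4=29 blocked=[]
Op 7: conn=51 S1=50 S2=49 S3=36 S4=29 blocked=[]
Op 8: conn=51 S1=50 S2=49 S3=50 S4=29 blocked=[]
Op 9: conn=40 S1=39 S2=49 S3=50 S4=29 blocked=[]
Op 10: conn=28 S1=39 S2=49 S3=38 S4=29 blocked=[]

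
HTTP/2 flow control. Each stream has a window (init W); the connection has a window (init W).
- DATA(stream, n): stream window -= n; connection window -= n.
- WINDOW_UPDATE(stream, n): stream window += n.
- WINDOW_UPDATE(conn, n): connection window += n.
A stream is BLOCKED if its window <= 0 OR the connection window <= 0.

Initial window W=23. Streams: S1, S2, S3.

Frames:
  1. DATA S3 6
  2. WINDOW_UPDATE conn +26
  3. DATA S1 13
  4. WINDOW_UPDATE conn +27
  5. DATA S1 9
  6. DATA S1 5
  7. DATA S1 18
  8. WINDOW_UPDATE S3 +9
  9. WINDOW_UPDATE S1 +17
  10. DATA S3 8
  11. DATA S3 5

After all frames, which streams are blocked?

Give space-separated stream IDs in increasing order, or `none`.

Answer: S1

Derivation:
Op 1: conn=17 S1=23 S2=23 S3=17 blocked=[]
Op 2: conn=43 S1=23 S2=23 S3=17 blocked=[]
Op 3: conn=30 S1=10 S2=23 S3=17 blocked=[]
Op 4: conn=57 S1=10 S2=23 S3=17 blocked=[]
Op 5: conn=48 S1=1 S2=23 S3=17 blocked=[]
Op 6: conn=43 S1=-4 S2=23 S3=17 blocked=[1]
Op 7: conn=25 S1=-22 S2=23 S3=17 blocked=[1]
Op 8: conn=25 S1=-22 S2=23 S3=26 blocked=[1]
Op 9: conn=25 S1=-5 S2=23 S3=26 blocked=[1]
Op 10: conn=17 S1=-5 S2=23 S3=18 blocked=[1]
Op 11: conn=12 S1=-5 S2=23 S3=13 blocked=[1]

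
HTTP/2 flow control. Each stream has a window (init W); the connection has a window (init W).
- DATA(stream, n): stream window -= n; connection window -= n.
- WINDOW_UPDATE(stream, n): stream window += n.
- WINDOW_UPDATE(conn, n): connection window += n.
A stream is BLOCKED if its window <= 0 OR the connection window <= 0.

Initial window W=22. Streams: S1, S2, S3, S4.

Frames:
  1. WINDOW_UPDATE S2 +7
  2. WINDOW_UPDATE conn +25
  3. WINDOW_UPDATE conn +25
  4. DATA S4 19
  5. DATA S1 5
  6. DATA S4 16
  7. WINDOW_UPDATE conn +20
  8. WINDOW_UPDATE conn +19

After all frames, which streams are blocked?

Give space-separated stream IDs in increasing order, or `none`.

Answer: S4

Derivation:
Op 1: conn=22 S1=22 S2=29 S3=22 S4=22 blocked=[]
Op 2: conn=47 S1=22 S2=29 S3=22 S4=22 blocked=[]
Op 3: conn=72 S1=22 S2=29 S3=22 S4=22 blocked=[]
Op 4: conn=53 S1=22 S2=29 S3=22 S4=3 blocked=[]
Op 5: conn=48 S1=17 S2=29 S3=22 S4=3 blocked=[]
Op 6: conn=32 S1=17 S2=29 S3=22 S4=-13 blocked=[4]
Op 7: conn=52 S1=17 S2=29 S3=22 S4=-13 blocked=[4]
Op 8: conn=71 S1=17 S2=29 S3=22 S4=-13 blocked=[4]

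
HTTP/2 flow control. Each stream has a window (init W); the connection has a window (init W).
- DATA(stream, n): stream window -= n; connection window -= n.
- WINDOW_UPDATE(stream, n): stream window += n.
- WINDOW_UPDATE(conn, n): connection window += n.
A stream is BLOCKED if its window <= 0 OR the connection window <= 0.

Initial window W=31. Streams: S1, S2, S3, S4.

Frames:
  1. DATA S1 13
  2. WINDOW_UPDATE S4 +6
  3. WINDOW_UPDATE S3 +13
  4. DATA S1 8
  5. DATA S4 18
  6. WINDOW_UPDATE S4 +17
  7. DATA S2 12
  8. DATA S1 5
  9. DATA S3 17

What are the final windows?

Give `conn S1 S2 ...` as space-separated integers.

Answer: -42 5 19 27 36

Derivation:
Op 1: conn=18 S1=18 S2=31 S3=31 S4=31 blocked=[]
Op 2: conn=18 S1=18 S2=31 S3=31 S4=37 blocked=[]
Op 3: conn=18 S1=18 S2=31 S3=44 S4=37 blocked=[]
Op 4: conn=10 S1=10 S2=31 S3=44 S4=37 blocked=[]
Op 5: conn=-8 S1=10 S2=31 S3=44 S4=19 blocked=[1, 2, 3, 4]
Op 6: conn=-8 S1=10 S2=31 S3=44 S4=36 blocked=[1, 2, 3, 4]
Op 7: conn=-20 S1=10 S2=19 S3=44 S4=36 blocked=[1, 2, 3, 4]
Op 8: conn=-25 S1=5 S2=19 S3=44 S4=36 blocked=[1, 2, 3, 4]
Op 9: conn=-42 S1=5 S2=19 S3=27 S4=36 blocked=[1, 2, 3, 4]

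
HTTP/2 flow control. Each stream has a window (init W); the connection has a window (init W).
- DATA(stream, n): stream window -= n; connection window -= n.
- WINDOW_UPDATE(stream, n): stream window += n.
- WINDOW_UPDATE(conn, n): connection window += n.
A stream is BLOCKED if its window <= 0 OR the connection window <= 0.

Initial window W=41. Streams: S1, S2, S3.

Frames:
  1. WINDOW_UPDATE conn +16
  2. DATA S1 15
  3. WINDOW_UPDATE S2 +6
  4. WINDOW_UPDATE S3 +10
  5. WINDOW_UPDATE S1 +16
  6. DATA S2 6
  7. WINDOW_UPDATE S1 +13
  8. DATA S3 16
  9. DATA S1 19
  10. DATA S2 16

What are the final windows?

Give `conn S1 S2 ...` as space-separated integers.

Op 1: conn=57 S1=41 S2=41 S3=41 blocked=[]
Op 2: conn=42 S1=26 S2=41 S3=41 blocked=[]
Op 3: conn=42 S1=26 S2=47 S3=41 blocked=[]
Op 4: conn=42 S1=26 S2=47 S3=51 blocked=[]
Op 5: conn=42 S1=42 S2=47 S3=51 blocked=[]
Op 6: conn=36 S1=42 S2=41 S3=51 blocked=[]
Op 7: conn=36 S1=55 S2=41 S3=51 blocked=[]
Op 8: conn=20 S1=55 S2=41 S3=35 blocked=[]
Op 9: conn=1 S1=36 S2=41 S3=35 blocked=[]
Op 10: conn=-15 S1=36 S2=25 S3=35 blocked=[1, 2, 3]

Answer: -15 36 25 35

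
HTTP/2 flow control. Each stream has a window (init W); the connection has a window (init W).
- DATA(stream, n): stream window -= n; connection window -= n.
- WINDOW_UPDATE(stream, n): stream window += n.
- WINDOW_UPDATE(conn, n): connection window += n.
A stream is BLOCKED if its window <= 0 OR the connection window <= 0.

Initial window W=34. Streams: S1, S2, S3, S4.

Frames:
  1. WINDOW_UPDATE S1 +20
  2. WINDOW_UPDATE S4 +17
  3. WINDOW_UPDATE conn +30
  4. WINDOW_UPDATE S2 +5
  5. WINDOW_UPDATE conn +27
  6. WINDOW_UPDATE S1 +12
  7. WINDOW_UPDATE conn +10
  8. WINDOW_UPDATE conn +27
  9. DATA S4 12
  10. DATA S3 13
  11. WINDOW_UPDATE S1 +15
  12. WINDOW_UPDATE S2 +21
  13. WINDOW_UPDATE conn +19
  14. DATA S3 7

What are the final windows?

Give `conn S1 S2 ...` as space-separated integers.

Op 1: conn=34 S1=54 S2=34 S3=34 S4=34 blocked=[]
Op 2: conn=34 S1=54 S2=34 S3=34 S4=51 blocked=[]
Op 3: conn=64 S1=54 S2=34 S3=34 S4=51 blocked=[]
Op 4: conn=64 S1=54 S2=39 S3=34 S4=51 blocked=[]
Op 5: conn=91 S1=54 S2=39 S3=34 S4=51 blocked=[]
Op 6: conn=91 S1=66 S2=39 S3=34 S4=51 blocked=[]
Op 7: conn=101 S1=66 S2=39 S3=34 S4=51 blocked=[]
Op 8: conn=128 S1=66 S2=39 S3=34 S4=51 blocked=[]
Op 9: conn=116 S1=66 S2=39 S3=34 S4=39 blocked=[]
Op 10: conn=103 S1=66 S2=39 S3=21 S4=39 blocked=[]
Op 11: conn=103 S1=81 S2=39 S3=21 S4=39 blocked=[]
Op 12: conn=103 S1=81 S2=60 S3=21 S4=39 blocked=[]
Op 13: conn=122 S1=81 S2=60 S3=21 S4=39 blocked=[]
Op 14: conn=115 S1=81 S2=60 S3=14 S4=39 blocked=[]

Answer: 115 81 60 14 39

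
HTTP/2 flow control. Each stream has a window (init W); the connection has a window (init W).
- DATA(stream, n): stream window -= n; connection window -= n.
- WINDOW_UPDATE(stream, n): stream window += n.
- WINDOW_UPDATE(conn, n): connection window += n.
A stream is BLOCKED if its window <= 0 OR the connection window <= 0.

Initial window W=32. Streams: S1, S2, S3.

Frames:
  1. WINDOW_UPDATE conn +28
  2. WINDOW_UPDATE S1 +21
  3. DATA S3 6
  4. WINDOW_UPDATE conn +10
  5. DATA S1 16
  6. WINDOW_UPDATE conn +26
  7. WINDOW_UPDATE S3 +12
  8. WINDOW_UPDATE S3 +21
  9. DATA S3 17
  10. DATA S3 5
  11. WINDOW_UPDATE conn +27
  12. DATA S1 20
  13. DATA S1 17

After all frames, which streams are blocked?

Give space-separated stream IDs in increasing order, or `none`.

Op 1: conn=60 S1=32 S2=32 S3=32 blocked=[]
Op 2: conn=60 S1=53 S2=32 S3=32 blocked=[]
Op 3: conn=54 S1=53 S2=32 S3=26 blocked=[]
Op 4: conn=64 S1=53 S2=32 S3=26 blocked=[]
Op 5: conn=48 S1=37 S2=32 S3=26 blocked=[]
Op 6: conn=74 S1=37 S2=32 S3=26 blocked=[]
Op 7: conn=74 S1=37 S2=32 S3=38 blocked=[]
Op 8: conn=74 S1=37 S2=32 S3=59 blocked=[]
Op 9: conn=57 S1=37 S2=32 S3=42 blocked=[]
Op 10: conn=52 S1=37 S2=32 S3=37 blocked=[]
Op 11: conn=79 S1=37 S2=32 S3=37 blocked=[]
Op 12: conn=59 S1=17 S2=32 S3=37 blocked=[]
Op 13: conn=42 S1=0 S2=32 S3=37 blocked=[1]

Answer: S1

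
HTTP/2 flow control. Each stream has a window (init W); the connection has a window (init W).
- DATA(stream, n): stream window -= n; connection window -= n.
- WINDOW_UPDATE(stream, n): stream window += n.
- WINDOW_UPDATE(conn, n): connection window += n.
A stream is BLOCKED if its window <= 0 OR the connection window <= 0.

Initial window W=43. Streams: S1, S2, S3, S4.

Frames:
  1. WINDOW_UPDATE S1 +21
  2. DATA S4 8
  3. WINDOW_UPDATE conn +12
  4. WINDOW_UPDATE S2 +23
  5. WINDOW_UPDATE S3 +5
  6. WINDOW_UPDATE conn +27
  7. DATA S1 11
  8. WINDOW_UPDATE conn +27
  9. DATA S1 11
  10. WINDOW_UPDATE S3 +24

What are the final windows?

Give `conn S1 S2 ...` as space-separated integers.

Op 1: conn=43 S1=64 S2=43 S3=43 S4=43 blocked=[]
Op 2: conn=35 S1=64 S2=43 S3=43 S4=35 blocked=[]
Op 3: conn=47 S1=64 S2=43 S3=43 S4=35 blocked=[]
Op 4: conn=47 S1=64 S2=66 S3=43 S4=35 blocked=[]
Op 5: conn=47 S1=64 S2=66 S3=48 S4=35 blocked=[]
Op 6: conn=74 S1=64 S2=66 S3=48 S4=35 blocked=[]
Op 7: conn=63 S1=53 S2=66 S3=48 S4=35 blocked=[]
Op 8: conn=90 S1=53 S2=66 S3=48 S4=35 blocked=[]
Op 9: conn=79 S1=42 S2=66 S3=48 S4=35 blocked=[]
Op 10: conn=79 S1=42 S2=66 S3=72 S4=35 blocked=[]

Answer: 79 42 66 72 35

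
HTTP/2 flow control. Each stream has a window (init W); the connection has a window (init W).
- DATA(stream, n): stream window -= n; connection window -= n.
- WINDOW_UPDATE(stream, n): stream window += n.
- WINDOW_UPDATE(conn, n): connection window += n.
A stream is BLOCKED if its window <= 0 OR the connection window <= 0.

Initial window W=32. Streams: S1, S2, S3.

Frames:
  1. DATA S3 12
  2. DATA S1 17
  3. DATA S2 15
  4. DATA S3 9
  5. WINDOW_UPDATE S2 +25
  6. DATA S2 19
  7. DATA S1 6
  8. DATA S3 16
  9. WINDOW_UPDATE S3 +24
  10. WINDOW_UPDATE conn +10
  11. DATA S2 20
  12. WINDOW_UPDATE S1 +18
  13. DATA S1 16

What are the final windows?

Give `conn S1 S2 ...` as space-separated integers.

Answer: -88 11 3 19

Derivation:
Op 1: conn=20 S1=32 S2=32 S3=20 blocked=[]
Op 2: conn=3 S1=15 S2=32 S3=20 blocked=[]
Op 3: conn=-12 S1=15 S2=17 S3=20 blocked=[1, 2, 3]
Op 4: conn=-21 S1=15 S2=17 S3=11 blocked=[1, 2, 3]
Op 5: conn=-21 S1=15 S2=42 S3=11 blocked=[1, 2, 3]
Op 6: conn=-40 S1=15 S2=23 S3=11 blocked=[1, 2, 3]
Op 7: conn=-46 S1=9 S2=23 S3=11 blocked=[1, 2, 3]
Op 8: conn=-62 S1=9 S2=23 S3=-5 blocked=[1, 2, 3]
Op 9: conn=-62 S1=9 S2=23 S3=19 blocked=[1, 2, 3]
Op 10: conn=-52 S1=9 S2=23 S3=19 blocked=[1, 2, 3]
Op 11: conn=-72 S1=9 S2=3 S3=19 blocked=[1, 2, 3]
Op 12: conn=-72 S1=27 S2=3 S3=19 blocked=[1, 2, 3]
Op 13: conn=-88 S1=11 S2=3 S3=19 blocked=[1, 2, 3]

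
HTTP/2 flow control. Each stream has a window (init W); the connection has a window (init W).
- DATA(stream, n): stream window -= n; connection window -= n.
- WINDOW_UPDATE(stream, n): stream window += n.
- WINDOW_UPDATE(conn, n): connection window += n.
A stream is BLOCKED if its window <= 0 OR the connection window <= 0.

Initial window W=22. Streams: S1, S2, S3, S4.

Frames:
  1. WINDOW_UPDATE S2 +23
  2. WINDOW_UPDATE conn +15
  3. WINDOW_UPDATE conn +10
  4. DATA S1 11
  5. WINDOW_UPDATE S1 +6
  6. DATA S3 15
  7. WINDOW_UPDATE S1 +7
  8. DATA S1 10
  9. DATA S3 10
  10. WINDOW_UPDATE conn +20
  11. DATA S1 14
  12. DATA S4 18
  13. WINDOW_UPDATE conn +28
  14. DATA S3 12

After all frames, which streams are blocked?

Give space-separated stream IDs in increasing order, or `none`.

Op 1: conn=22 S1=22 S2=45 S3=22 S4=22 blocked=[]
Op 2: conn=37 S1=22 S2=45 S3=22 S4=22 blocked=[]
Op 3: conn=47 S1=22 S2=45 S3=22 S4=22 blocked=[]
Op 4: conn=36 S1=11 S2=45 S3=22 S4=22 blocked=[]
Op 5: conn=36 S1=17 S2=45 S3=22 S4=22 blocked=[]
Op 6: conn=21 S1=17 S2=45 S3=7 S4=22 blocked=[]
Op 7: conn=21 S1=24 S2=45 S3=7 S4=22 blocked=[]
Op 8: conn=11 S1=14 S2=45 S3=7 S4=22 blocked=[]
Op 9: conn=1 S1=14 S2=45 S3=-3 S4=22 blocked=[3]
Op 10: conn=21 S1=14 S2=45 S3=-3 S4=22 blocked=[3]
Op 11: conn=7 S1=0 S2=45 S3=-3 S4=22 blocked=[1, 3]
Op 12: conn=-11 S1=0 S2=45 S3=-3 S4=4 blocked=[1, 2, 3, 4]
Op 13: conn=17 S1=0 S2=45 S3=-3 S4=4 blocked=[1, 3]
Op 14: conn=5 S1=0 S2=45 S3=-15 S4=4 blocked=[1, 3]

Answer: S1 S3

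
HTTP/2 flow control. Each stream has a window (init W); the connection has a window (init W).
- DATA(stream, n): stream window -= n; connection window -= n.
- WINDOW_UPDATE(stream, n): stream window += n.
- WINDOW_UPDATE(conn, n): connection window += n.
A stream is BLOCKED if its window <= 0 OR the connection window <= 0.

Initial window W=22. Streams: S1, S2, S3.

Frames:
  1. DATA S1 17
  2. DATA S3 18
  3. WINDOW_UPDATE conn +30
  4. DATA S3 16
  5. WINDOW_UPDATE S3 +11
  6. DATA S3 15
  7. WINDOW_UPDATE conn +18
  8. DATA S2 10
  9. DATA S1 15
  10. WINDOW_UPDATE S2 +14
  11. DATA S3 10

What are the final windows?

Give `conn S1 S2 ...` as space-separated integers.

Op 1: conn=5 S1=5 S2=22 S3=22 blocked=[]
Op 2: conn=-13 S1=5 S2=22 S3=4 blocked=[1, 2, 3]
Op 3: conn=17 S1=5 S2=22 S3=4 blocked=[]
Op 4: conn=1 S1=5 S2=22 S3=-12 blocked=[3]
Op 5: conn=1 S1=5 S2=22 S3=-1 blocked=[3]
Op 6: conn=-14 S1=5 S2=22 S3=-16 blocked=[1, 2, 3]
Op 7: conn=4 S1=5 S2=22 S3=-16 blocked=[3]
Op 8: conn=-6 S1=5 S2=12 S3=-16 blocked=[1, 2, 3]
Op 9: conn=-21 S1=-10 S2=12 S3=-16 blocked=[1, 2, 3]
Op 10: conn=-21 S1=-10 S2=26 S3=-16 blocked=[1, 2, 3]
Op 11: conn=-31 S1=-10 S2=26 S3=-26 blocked=[1, 2, 3]

Answer: -31 -10 26 -26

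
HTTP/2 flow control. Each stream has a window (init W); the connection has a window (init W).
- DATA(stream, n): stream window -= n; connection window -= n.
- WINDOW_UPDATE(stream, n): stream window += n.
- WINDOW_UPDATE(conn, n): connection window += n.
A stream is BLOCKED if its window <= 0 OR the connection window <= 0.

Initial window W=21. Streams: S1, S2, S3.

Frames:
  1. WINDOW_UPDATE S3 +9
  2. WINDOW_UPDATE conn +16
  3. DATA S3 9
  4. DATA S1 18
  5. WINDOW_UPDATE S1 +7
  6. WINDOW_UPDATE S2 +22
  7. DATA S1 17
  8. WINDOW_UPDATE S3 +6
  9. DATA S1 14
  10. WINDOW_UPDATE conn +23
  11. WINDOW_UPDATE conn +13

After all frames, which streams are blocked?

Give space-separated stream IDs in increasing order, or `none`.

Op 1: conn=21 S1=21 S2=21 S3=30 blocked=[]
Op 2: conn=37 S1=21 S2=21 S3=30 blocked=[]
Op 3: conn=28 S1=21 S2=21 S3=21 blocked=[]
Op 4: conn=10 S1=3 S2=21 S3=21 blocked=[]
Op 5: conn=10 S1=10 S2=21 S3=21 blocked=[]
Op 6: conn=10 S1=10 S2=43 S3=21 blocked=[]
Op 7: conn=-7 S1=-7 S2=43 S3=21 blocked=[1, 2, 3]
Op 8: conn=-7 S1=-7 S2=43 S3=27 blocked=[1, 2, 3]
Op 9: conn=-21 S1=-21 S2=43 S3=27 blocked=[1, 2, 3]
Op 10: conn=2 S1=-21 S2=43 S3=27 blocked=[1]
Op 11: conn=15 S1=-21 S2=43 S3=27 blocked=[1]

Answer: S1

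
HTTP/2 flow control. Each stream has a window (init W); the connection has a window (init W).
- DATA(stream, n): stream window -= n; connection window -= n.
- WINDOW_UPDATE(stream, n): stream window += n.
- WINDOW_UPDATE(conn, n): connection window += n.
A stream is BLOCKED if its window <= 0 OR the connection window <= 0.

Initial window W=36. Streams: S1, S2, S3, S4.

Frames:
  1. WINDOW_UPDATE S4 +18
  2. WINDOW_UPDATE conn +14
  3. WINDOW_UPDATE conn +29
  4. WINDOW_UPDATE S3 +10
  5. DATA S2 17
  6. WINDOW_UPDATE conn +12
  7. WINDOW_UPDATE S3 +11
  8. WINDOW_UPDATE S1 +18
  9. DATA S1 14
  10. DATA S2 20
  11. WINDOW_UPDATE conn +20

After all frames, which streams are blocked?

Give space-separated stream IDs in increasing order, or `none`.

Op 1: conn=36 S1=36 S2=36 S3=36 S4=54 blocked=[]
Op 2: conn=50 S1=36 S2=36 S3=36 S4=54 blocked=[]
Op 3: conn=79 S1=36 S2=36 S3=36 S4=54 blocked=[]
Op 4: conn=79 S1=36 S2=36 S3=46 S4=54 blocked=[]
Op 5: conn=62 S1=36 S2=19 S3=46 S4=54 blocked=[]
Op 6: conn=74 S1=36 S2=19 S3=46 S4=54 blocked=[]
Op 7: conn=74 S1=36 S2=19 S3=57 S4=54 blocked=[]
Op 8: conn=74 S1=54 S2=19 S3=57 S4=54 blocked=[]
Op 9: conn=60 S1=40 S2=19 S3=57 S4=54 blocked=[]
Op 10: conn=40 S1=40 S2=-1 S3=57 S4=54 blocked=[2]
Op 11: conn=60 S1=40 S2=-1 S3=57 S4=54 blocked=[2]

Answer: S2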